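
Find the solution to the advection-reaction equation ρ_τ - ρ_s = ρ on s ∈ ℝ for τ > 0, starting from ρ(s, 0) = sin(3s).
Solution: Substitute ρ = exp(τ)u, i.e. u = exp(-τ)ρ.
By the product rule, ρ_τ = exp(τ)(u_τ + u), ρ_s = exp(τ)u_s.
Substituting into the PDE and dividing by exp(τ): u_τ + u - u_s = u.
The lower-order terms cancel, leaving the standard advection equation u_τ - u_s = 0.
Initial data for u: u(s,0) = ρ(s,0) = sin(3s).
Solve for u:
  By method of characteristics (waves move left with speed 1):
  Along characteristics s + τ = const, u is constant, so u(s,τ) = f(s + τ) with f = u(·, 0).
Hence u(s,τ) = sin(3s + 3τ).
Transform back: ρ(s,τ) = exp(τ)u(s,τ).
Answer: ρ(s, τ) = exp(τ)sin(3s + 3τ)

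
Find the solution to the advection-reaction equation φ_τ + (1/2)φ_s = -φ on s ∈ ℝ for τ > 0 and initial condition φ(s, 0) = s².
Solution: Substitute φ = exp(-τ)u.
Then φ_τ = exp(-τ)(u_τ - u), φ_s = exp(-τ)u_s; substituting and dividing by exp(-τ), the lower-order terms cancel: u_τ + (1/2)u_s = 0 (standard advection equation).
Data for u: u(s,0) = φ(s,0) = s².
By characteristics (ds/dτ = 1/2), u(s,τ) = f(s - (1/2)τ) with f = u(·, 0).
So u(s,τ) = s² - sτ + (1/4)τ², and φ(s,τ) = exp(-τ)u(s,τ).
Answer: φ(s, τ) = s²exp(-τ) - sτexp(-τ) + (1/4)τ²exp(-τ)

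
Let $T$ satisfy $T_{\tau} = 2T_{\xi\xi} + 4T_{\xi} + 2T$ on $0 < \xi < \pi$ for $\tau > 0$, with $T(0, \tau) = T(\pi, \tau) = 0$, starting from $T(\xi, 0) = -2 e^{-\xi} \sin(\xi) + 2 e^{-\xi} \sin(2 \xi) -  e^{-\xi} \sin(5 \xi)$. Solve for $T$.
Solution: Substitute $T = e^{-\xi}u$, i.e. $u = e^{\xi}T$.
By the product rule, $T_{\xi} = e^{-\xi}(u_{\xi} - u)$, $T_{\xi\xi} = e^{-\xi}(u_{\xi\xi} - 2u_{\xi} + u)$, $T_{\tau} = e^{-\xi}u_{\tau}$.
Substituting into the PDE and dividing by $e^{-\xi}$: $u_{\tau} = 2(u_{\xi\xi} - 2u_{\xi} + u) + 4(u_{\xi} - u) + 2u$.
The lower-order terms cancel, leaving the standard heat equation $u_{\tau} = 2u_{\xi\xi}$.
Initial data for $u$: $u(\xi,0) = e^{\xi}T(\xi,0) = -2 \sin(\xi) + 2 \sin(2 \xi) - \sin(5 \xi)$. The boundary conditions carry over: $u(0,\tau) = u(\pi,\tau) = 0$.
Solve for $u$:
  Using separation of variables $u = X(\xi)G(\tau)$:
  Eigenfunctions: $\sin(n\xi)$, $n = 1, 2, 3, \ldots$
  General solution: $u(\xi, \tau) = \sum c_n \sin(n\xi) e^{-2n^2 \tau}$
  Matching $u(\xi,0) = -2 \sin(\xi) + 2 \sin(2 \xi) - \sin(5 \xi)$ term by term: $c_1=-2, c_2=2, c_5=-1$.
Hence $u(\xi,\tau) = -2 e^{-2 \tau} \sin(\xi) + 2 e^{-8 \tau} \sin(2 \xi) - e^{-50 \tau} \sin(5 \xi)$.
Transform back: $T(\xi,\tau) = e^{-\xi}u(\xi,\tau)$.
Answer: $T(\xi, \tau) = -2 e^{-2 \tau} e^{-\xi} \sin(\xi) + 2 e^{-8 \tau} e^{-\xi} \sin(2 \xi) -  e^{-50 \tau} e^{-\xi} \sin(5 \xi)$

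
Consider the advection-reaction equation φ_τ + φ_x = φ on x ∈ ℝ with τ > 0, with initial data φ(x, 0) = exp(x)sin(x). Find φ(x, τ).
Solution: Substitute φ = exp(x)u, i.e. u = exp(-x)φ.
By the product rule, φ_x = exp(x)(u_x + u), φ_τ = exp(x)u_τ.
Substituting into the PDE and dividing by exp(x): u_τ + (u_x + u) = u.
The lower-order terms cancel, leaving the standard advection equation u_τ + u_x = 0.
Initial data for u: u(x,0) = exp(-x)φ(x,0) = sin(x).
Solve for u:
  By method of characteristics (waves move right with speed 1):
  Along characteristics x - τ = const, u is constant, so u(x,τ) = f(x - τ) with f = u(·, 0).
Hence u(x,τ) = sin(x - τ).
Transform back: φ(x,τ) = exp(x)u(x,τ).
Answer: φ(x, τ) = exp(x)sin(x - τ)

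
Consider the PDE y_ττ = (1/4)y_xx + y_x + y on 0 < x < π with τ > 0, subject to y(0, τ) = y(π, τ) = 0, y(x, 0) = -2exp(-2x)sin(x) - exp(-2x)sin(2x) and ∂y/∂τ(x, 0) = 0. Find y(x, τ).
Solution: Substitute y = exp(-2x)u.
Then y_x = exp(-2x)(u_x - 2u), y_xx = exp(-2x)(u_xx - 4u_x + 4u), y_ττ = exp(-2x)u_ττ; substituting and dividing by exp(-2x), the lower-order terms cancel: u_ττ = (1/4)u_xx (standard wave equation).
Data for u: u(x,0) = exp(2x)y(x,0) = -2sin(x) - sin(2x); u_τ(x,0) = exp(2x)y_τ(x,0) = 0. The boundary conditions carry over: u(0,τ) = u(π,τ) = 0.
Separating variables: u = Σ [A_n cos(ω_n τ) + B_n sin(ω_n τ)] sin(nx), ω_n = n/2. From ICs: A_1=-2, A_2=-1.
So u(x,τ) = -2sin(x)cos(τ/2) - sin(2x)cos(τ), and y(x,τ) = exp(-2x)u(x,τ).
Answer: y(x, τ) = -2exp(-2x)sin(x)cos(τ/2) - exp(-2x)sin(2x)cos(τ)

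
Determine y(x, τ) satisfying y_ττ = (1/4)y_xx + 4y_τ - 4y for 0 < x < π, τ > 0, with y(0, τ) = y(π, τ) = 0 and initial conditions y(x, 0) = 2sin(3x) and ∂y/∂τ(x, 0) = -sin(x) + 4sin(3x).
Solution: Substitute y = exp(2τ)u, i.e. u = exp(-2τ)y.
By the product rule, y_τ = exp(2τ)(u_τ + 2u), y_ττ = exp(2τ)(u_ττ + 4u_τ + 4u), y_xx = exp(2τ)u_xx.
Substituting into the PDE and dividing by exp(2τ): u_ττ + 4u_τ + 4u = (1/4)u_xx + 4(u_τ + 2u) - 4u.
The lower-order terms cancel, leaving the standard wave equation u_ττ = (1/4)u_xx.
Initial data for u: u(x,0) = y(x,0) = 2sin(3x); u_τ(x,0) = y_τ(x,0) - 2y(x,0) = -sin(x). The boundary conditions carry over: u(0,τ) = u(π,τ) = 0.
Solve for u:
  Using separation of variables u = X(x)T(τ):
  Eigenfunctions: sin(nx), n = 1, 2, 3, ...
  General solution: u(x, τ) = Σ [A_n cos(n τ/2) + B_n sin(n τ/2)] sin(nx)
  From u(x,0) = 2sin(3x): A_3=2. From u_τ(x,0) = -sin(x), using u_τ(x,0) = Σ ω_n B_n sin(nx) with ω_n = n/2: B_1 = (-1)/(1/2) = -2.
Hence u(x,τ) = -2sin(x)sin(τ/2) + 2sin(3x)cos(3τ/2).
Transform back: y(x,τ) = exp(2τ)u(x,τ).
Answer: y(x, τ) = -2exp(2τ)sin(x)sin(τ/2) + 2exp(2τ)sin(3x)cos(3τ/2)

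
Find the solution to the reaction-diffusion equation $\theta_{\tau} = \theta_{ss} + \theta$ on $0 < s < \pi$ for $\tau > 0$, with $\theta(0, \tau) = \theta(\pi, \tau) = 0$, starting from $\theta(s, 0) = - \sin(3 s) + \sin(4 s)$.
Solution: Substitute $\theta = e^{\tau}u$, i.e. $u = e^{-\tau}\theta$.
By the product rule, $\theta_{\tau} = e^{\tau}(u_{\tau} + u)$, $\theta_{ss} = e^{\tau}u_{ss}$.
Substituting into the PDE and dividing by $e^{\tau}$: $u_{\tau} + u = u_{ss} + u$.
The lower-order terms cancel, leaving the standard heat equation $u_{\tau} = u_{ss}$.
Initial data for $u$: $u(s,0) = \theta(s,0) = - \sin(3 s) + \sin(4 s)$. The boundary conditions carry over: $u(0,\tau) = u(\pi,\tau) = 0$.
Solve for $u$:
  Using separation of variables $u = X(s)G(\tau)$:
  Eigenfunctions: $\sin(ns)$, $n = 1, 2, 3, \ldots$
  General solution: $u(s, \tau) = \sum c_n \sin(ns) e^{-n^2 \tau}$
  Matching $u(s,0) = - \sin(3 s) + \sin(4 s)$ term by term: $c_3=-1, c_4=1$.
Hence $u(s,\tau) = - e^{-9 \tau} \sin(3 s) + e^{-16 \tau} \sin(4 s)$.
Transform back: $\theta(s,\tau) = e^{\tau}u(s,\tau)$.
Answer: $\theta(s, \tau) = - e^{-8 \tau} \sin(3 s) + e^{-15 \tau} \sin(4 s)$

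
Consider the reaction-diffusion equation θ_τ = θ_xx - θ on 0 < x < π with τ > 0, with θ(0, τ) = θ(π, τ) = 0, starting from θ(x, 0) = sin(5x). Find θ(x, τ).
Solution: Substitute θ = exp(-τ)u, i.e. u = exp(τ)θ.
By the product rule, θ_τ = exp(-τ)(u_τ - u), θ_xx = exp(-τ)u_xx.
Substituting into the PDE and dividing by exp(-τ): u_τ - u = u_xx - u.
The lower-order terms cancel, leaving the standard heat equation u_τ = u_xx.
Initial data for u: u(x,0) = θ(x,0) = sin(5x). The boundary conditions carry over: u(0,τ) = u(π,τ) = 0.
Solve for u:
  Using separation of variables u = X(x)G(τ):
  Eigenfunctions: sin(nx), n = 1, 2, 3, ...
  General solution: u(x, τ) = Σ c_n sin(nx) exp(-n² τ)
  Matching u(x,0) = sin(5x) term by term: c_5=1.
Hence u(x,τ) = exp(-25τ)sin(5x).
Transform back: θ(x,τ) = exp(-τ)u(x,τ).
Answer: θ(x, τ) = exp(-26τ)sin(5x)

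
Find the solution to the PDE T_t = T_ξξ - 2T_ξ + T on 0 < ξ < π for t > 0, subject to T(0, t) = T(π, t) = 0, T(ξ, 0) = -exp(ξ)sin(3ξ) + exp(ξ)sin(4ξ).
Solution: Substitute T = exp(ξ)u.
Then T_ξ = exp(ξ)(u_ξ + u), T_ξξ = exp(ξ)(u_ξξ + 2u_ξ + u), T_t = exp(ξ)u_t; substituting and dividing by exp(ξ), the lower-order terms cancel: u_t = u_ξξ (standard heat equation).
Data for u: u(ξ,0) = exp(-ξ)T(ξ,0) = -sin(3ξ) + sin(4ξ). The boundary conditions carry over: u(0,t) = u(π,t) = 0.
Separating variables: u = Σ c_n exp(-n²t) sin(nξ). From u(ξ,0) = -sin(3ξ) + sin(4ξ): c_3=-1, c_4=1.
So u(ξ,t) = -exp(-9t)sin(3ξ) + exp(-16t)sin(4ξ), and T(ξ,t) = exp(ξ)u(ξ,t).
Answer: T(ξ, t) = -exp(-9t)exp(ξ)sin(3ξ) + exp(-16t)exp(ξ)sin(4ξ)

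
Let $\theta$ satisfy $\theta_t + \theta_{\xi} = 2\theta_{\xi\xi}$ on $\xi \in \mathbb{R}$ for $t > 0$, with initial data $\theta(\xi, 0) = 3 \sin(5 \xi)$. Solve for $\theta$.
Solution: Moving frame: $\eta = \xi - t$, $\sigma = t$, $\theta = u(\eta,\sigma)$, so $\theta_t = u_{\sigma} - u_{\eta}$ and $\theta_{\xi\xi} = u_{\eta\eta}$.
Hence $\theta_t + \theta_{\xi} = u_{\sigma}$ and the PDE becomes the heat equation $u_{\sigma} = 2u_{\eta\eta}$ on $\eta \in \mathbb{R}$.
Initial data: $u(\eta,0) = \theta(\eta,0) = 3 \sin(5 \eta)$. Each mode $\sin(n\eta)$ decays as $e^{-2n^2\sigma}$ on $\mathbb{R}$, so $u(\eta,\sigma) = \sum c_n e^{-2n^2\sigma} \sin(n\eta)$ with $c_5=3$: $u(\eta,\sigma) = 3 e^{-50 \sigma} \sin(5 \eta)$.
Substituting back: $\theta(\xi,t) = u(\xi - t, t)$.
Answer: $\theta(\xi, t) = 3 e^{-50 t} \sin(5 \xi - 5 t)$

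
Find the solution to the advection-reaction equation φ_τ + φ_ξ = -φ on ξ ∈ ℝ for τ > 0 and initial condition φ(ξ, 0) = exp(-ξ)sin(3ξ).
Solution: Substitute φ = exp(-ξ)u.
Then φ_ξ = exp(-ξ)(u_ξ - u), φ_τ = exp(-ξ)u_τ; substituting and dividing by exp(-ξ), the lower-order terms cancel: u_τ + u_ξ = 0 (standard advection equation).
Data for u: u(ξ,0) = exp(ξ)φ(ξ,0) = sin(3ξ).
By characteristics (dξ/dτ = 1), u(ξ,τ) = f(ξ - τ) with f = u(·, 0).
So u(ξ,τ) = sin(3ξ - 3τ), and φ(ξ,τ) = exp(-ξ)u(ξ,τ).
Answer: φ(ξ, τ) = exp(-ξ)sin(3ξ - 3τ)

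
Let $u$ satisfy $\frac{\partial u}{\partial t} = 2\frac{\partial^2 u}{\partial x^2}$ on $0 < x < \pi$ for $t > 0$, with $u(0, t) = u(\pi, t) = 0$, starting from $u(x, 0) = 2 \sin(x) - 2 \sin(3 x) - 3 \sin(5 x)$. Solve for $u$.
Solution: Separating variables: $u = \sum c_n e^{-2n^2t} \sin(nx)$. From $u(x,0) = 2 \sin(x) - 2 \sin(3 x) - 3 \sin(5 x)$: $c_1=2, c_3=-2, c_5=-3$.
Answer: $u(x, t) = 2 e^{-2 t} \sin(x) - 2 e^{-18 t} \sin(3 x) - 3 e^{-50 t} \sin(5 x)$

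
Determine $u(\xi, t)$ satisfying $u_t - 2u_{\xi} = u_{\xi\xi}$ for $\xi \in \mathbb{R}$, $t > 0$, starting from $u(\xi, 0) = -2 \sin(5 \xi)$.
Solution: Change to a moving frame: let $\eta = \xi + 2t$, $\sigma = t$ and write $u(\xi,t) = w(\eta,\sigma)$.
By the chain rule $u_t = w_{\sigma} + 2w_{\eta}$, $u_{\xi} = w_{\eta}$, $u_{\xi\xi} = w_{\eta\eta}$.
Then $u_t - 2u_{\xi} = w_{\sigma}$: the advection term cancels and the PDE becomes the heat equation $w_{\sigma} = w_{\eta\eta}$ on $\eta \in \mathbb{R}$.
Initial data: $w(\eta,0) = u(\eta,0) = -2 \sin(5 \eta)$.
On $\eta \in \mathbb{R}$ each mode satisfies $(\sin(n\eta))'' = -n^2 \sin(n\eta)$, so $e^{-n^2\sigma} \sin(n\eta)$ solves the heat equation; by superposition $w(\eta,\sigma) = \sum c_n e^{-n^2\sigma} \sin(n\eta)$.
Reading off the coefficients: $c_5=-2$, so $w(\eta,\sigma) = -2 e^{-25 \sigma} \sin(5 \eta)$.
Substituting back $\eta = \xi + 2t$, $\sigma = t$: $u(\xi,t) = w(\xi + 2t, t)$.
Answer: $u(\xi, t) = -2 e^{-25 t} \sin(5 \xi + 10 t)$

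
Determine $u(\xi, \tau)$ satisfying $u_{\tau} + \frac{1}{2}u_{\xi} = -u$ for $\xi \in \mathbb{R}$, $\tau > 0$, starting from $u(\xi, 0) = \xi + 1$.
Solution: Substitute $u = e^{-\tau}w$, i.e. $w = e^{\tau}u$.
By the product rule, $u_{\tau} = e^{-\tau}(w_{\tau} - w)$, $u_{\xi} = e^{-\tau}w_{\xi}$.
Substituting into the PDE and dividing by $e^{-\tau}$: $w_{\tau} - w + \frac{1}{2}w_{\xi} = -w$.
The lower-order terms cancel, leaving the standard advection equation $w_{\tau} + \frac{1}{2}w_{\xi} = 0$.
Initial data for $w$: $w(\xi,0) = u(\xi,0) = \xi + 1$.
Solve for $w$:
  By method of characteristics (waves move right with speed 1/2):
  Along characteristics $\xi - \frac{1}{2}\tau =$ const, $w$ is constant, so $w(\xi,\tau) = f(\xi - \frac{1}{2}\tau)$ with $f = w( \cdot , 0)$.
Hence $w(\xi,\tau) = \xi - \frac{1}{2} \tau + 1$.
Transform back: $u(\xi,\tau) = e^{-\tau}w(\xi,\tau)$.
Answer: $u(\xi, \tau) = -\frac{1}{2} \tau e^{-\tau} + \xi e^{-\tau} + e^{-\tau}$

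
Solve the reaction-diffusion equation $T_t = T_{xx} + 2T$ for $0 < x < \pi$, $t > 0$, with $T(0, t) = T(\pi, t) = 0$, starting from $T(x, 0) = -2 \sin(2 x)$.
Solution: Substitute $T = e^{2t}u$.
Then $T_t = e^{2t}(u_t + 2u)$, $T_{xx} = e^{2t}u_{xx}$; substituting and dividing by $e^{2t}$, the lower-order terms cancel: $u_t = u_{xx}$ (standard heat equation).
Data for $u$: $u(x,0) = T(x,0) = -2 \sin(2 x)$. The boundary conditions carry over: $u(0,t) = u(\pi,t) = 0$.
Separating variables: $u = \sum c_n e^{-n^2t} \sin(nx)$. From $u(x,0) = -2 \sin(2 x)$: $c_2=-2$.
So $u(x,t) = -2 e^{-4 t} \sin(2 x)$, and $T(x,t) = e^{2t}u(x,t)$.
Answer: $T(x, t) = -2 e^{-2 t} \sin(2 x)$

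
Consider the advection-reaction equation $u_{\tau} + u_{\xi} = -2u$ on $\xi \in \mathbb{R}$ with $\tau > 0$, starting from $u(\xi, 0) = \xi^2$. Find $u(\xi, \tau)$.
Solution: Substitute $u = e^{-2\tau}w$, i.e. $w = e^{2\tau}u$.
By the product rule, $u_{\tau} = e^{-2\tau}(w_{\tau} - 2w)$, $u_{\xi} = e^{-2\tau}w_{\xi}$.
Substituting into the PDE and dividing by $e^{-2\tau}$: $w_{\tau} - 2w + w_{\xi} = -2w$.
The lower-order terms cancel, leaving the standard advection equation $w_{\tau} + w_{\xi} = 0$.
Initial data for $w$: $w(\xi,0) = u(\xi,0) = \xi^2$.
Solve for $w$:
  By method of characteristics (waves move right with speed 1):
  Along characteristics $\xi - \tau =$ const, $w$ is constant, so $w(\xi,\tau) = f(\xi - \tau)$ with $f = w( \cdot , 0)$.
Hence $w(\xi,\tau) = \xi^2 - 2 \xi \tau + \tau^2$.
Transform back: $u(\xi,\tau) = e^{-2\tau}w(\xi,\tau)$.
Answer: $u(\xi, \tau) = \tau^2 e^{-2 \tau} - 2 \tau \xi e^{-2 \tau} + \xi^2 e^{-2 \tau}$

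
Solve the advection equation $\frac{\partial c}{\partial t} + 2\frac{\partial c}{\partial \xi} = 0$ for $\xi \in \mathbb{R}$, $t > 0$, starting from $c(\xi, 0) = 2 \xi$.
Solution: By method of characteristics (waves move right with speed 2):
Along characteristics $\xi - 2t =$ const, $c$ is constant, so $c(\xi,t) = f(\xi - 2t)$ with $f = c( \cdot , 0)$.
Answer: $c(\xi, t) = 2 \xi - 4 t$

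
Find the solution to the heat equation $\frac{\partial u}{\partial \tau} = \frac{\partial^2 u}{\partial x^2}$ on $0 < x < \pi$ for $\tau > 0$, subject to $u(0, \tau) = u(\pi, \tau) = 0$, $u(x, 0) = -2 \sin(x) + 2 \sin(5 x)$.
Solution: Using separation of variables $u = X(x)T(\tau)$:
Eigenfunctions: $\sin(nx)$, $n = 1, 2, 3, \ldots$
General solution: $u(x, \tau) = \sum c_n \sin(nx) e^{-n^2 \tau}$
Matching $u(x,0) = -2 \sin(x) + 2 \sin(5 x)$ term by term: $c_1=-2, c_5=2$.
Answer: $u(x, \tau) = -2 e^{-\tau} \sin(x) + 2 e^{-25 \tau} \sin(5 x)$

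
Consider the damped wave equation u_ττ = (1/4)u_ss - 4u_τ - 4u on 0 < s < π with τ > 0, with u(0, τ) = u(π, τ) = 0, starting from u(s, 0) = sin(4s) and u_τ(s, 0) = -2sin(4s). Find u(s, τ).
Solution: Substitute u = exp(-2τ)w.
Then u_τ = exp(-2τ)(w_τ - 2w), u_ττ = exp(-2τ)(w_ττ - 4w_τ + 4w), u_ss = exp(-2τ)w_ss; substituting and dividing by exp(-2τ), the lower-order terms cancel: w_ττ = (1/4)w_ss (standard wave equation).
Data for w: w(s,0) = u(s,0) = sin(4s); w_τ(s,0) = u_τ(s,0) + 2u(s,0) = 0. The boundary conditions carry over: w(0,τ) = w(π,τ) = 0.
Separating variables: w = Σ [A_n cos(ω_n τ) + B_n sin(ω_n τ)] sin(ns), ω_n = n/2. From ICs: A_4=1.
So w(s,τ) = sin(4s)cos(2τ), and u(s,τ) = exp(-2τ)w(s,τ).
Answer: u(s, τ) = exp(-2τ)sin(4s)cos(2τ)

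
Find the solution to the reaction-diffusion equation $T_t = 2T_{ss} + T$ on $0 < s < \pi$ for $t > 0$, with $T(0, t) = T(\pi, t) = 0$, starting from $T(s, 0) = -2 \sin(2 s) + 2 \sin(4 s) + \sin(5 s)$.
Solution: Substitute $T = e^{t}u$, i.e. $u = e^{-t}T$.
By the product rule, $T_t = e^{t}(u_t + u)$, $T_{ss} = e^{t}u_{ss}$.
Substituting into the PDE and dividing by $e^{t}$: $u_t + u = 2u_{ss} + u$.
The lower-order terms cancel, leaving the standard heat equation $u_t = 2u_{ss}$.
Initial data for $u$: $u(s,0) = T(s,0) = -2 \sin(2 s) + 2 \sin(4 s) + \sin(5 s)$. The boundary conditions carry over: $u(0,t) = u(\pi,t) = 0$.
Solve for $u$:
  Using separation of variables $u = X(s)G(t)$:
  Eigenfunctions: $\sin(ns)$, $n = 1, 2, 3, \ldots$
  General solution: $u(s, t) = \sum c_n \sin(ns) e^{-2n^2 t}$
  Matching $u(s,0) = -2 \sin(2 s) + 2 \sin(4 s) + \sin(5 s)$ term by term: $c_2=-2, c_4=2, c_5=1$.
Hence $u(s,t) = -2 e^{-8 t} \sin(2 s) + 2 e^{-32 t} \sin(4 s) + e^{-50 t} \sin(5 s)$.
Transform back: $T(s,t) = e^{t}u(s,t)$.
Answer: $T(s, t) = -2 e^{-7 t} \sin(2 s) + 2 e^{-31 t} \sin(4 s) + e^{-49 t} \sin(5 s)$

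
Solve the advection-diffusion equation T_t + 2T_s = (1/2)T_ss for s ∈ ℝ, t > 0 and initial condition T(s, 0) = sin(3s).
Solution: Moving frame: η = s - 2t, σ = t, T = u(η,σ), so T_t = u_σ - 2u_η and T_ss = u_ηη.
Hence T_t + 2T_s = u_σ and the PDE becomes the heat equation u_σ = (1/2)u_ηη on η ∈ ℝ.
Initial data: u(η,0) = T(η,0) = sin(3η). Each mode sin(nη) decays as exp(-n²σ/2) on ℝ, so u(η,σ) = Σ c_n exp(-n²σ/2) sin(nη) with c_3=1: u(η,σ) = exp(-9σ/2)sin(3η).
Substituting back: T(s,t) = u(s - 2t, t).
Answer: T(s, t) = exp(-9t/2)sin(3s - 6t)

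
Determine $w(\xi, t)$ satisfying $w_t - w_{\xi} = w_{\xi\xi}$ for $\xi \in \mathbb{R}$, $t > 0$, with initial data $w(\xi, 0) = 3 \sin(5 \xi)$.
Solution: Moving frame: $\eta = \xi + t$, $\sigma = t$, $w = u(\eta,\sigma)$, so $w_t = u_{\sigma} + u_{\eta}$ and $w_{\xi\xi} = u_{\eta\eta}$.
Hence $w_t - w_{\xi} = u_{\sigma}$ and the PDE becomes the heat equation $u_{\sigma} = u_{\eta\eta}$ on $\eta \in \mathbb{R}$.
Initial data: $u(\eta,0) = w(\eta,0) = 3 \sin(5 \eta)$. Each mode $\sin(n\eta)$ decays as $e^{-n^2\sigma}$ on $\mathbb{R}$, so $u(\eta,\sigma) = \sum c_n e^{-n^2\sigma} \sin(n\eta)$ with $c_5=3$: $u(\eta,\sigma) = 3 e^{-25 \sigma} \sin(5 \eta)$.
Substituting back: $w(\xi,t) = u(\xi + t, t)$.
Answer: $w(\xi, t) = 3 e^{-25 t} \sin(5 \xi + 5 t)$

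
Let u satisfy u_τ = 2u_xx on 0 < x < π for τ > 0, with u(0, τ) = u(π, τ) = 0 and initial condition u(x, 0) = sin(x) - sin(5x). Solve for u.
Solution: Separating variables: u = Σ c_n exp(-2n²τ) sin(nx). From u(x,0) = sin(x) - sin(5x): c_1=1, c_5=-1.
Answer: u(x, τ) = exp(-2τ)sin(x) - exp(-50τ)sin(5x)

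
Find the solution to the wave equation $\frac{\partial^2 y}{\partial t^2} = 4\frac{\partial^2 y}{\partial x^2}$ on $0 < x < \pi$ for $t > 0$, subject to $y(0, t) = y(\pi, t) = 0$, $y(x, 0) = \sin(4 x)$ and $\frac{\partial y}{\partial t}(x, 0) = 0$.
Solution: Using separation of variables $y = X(x)T(t)$:
Eigenfunctions: $\sin(nx)$, $n = 1, 2, 3, \ldots$
General solution: $y(x, t) = \sum [A_n \cos(2n t) + B_n \sin(2n t)] \sin(nx)$
From $y(x,0) = \sin(4 x)$: $A_4=1$. From $y_t(x,0) = 0$: all $B_n = 0$.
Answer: $y(x, t) = \sin(4 x) \cos(8 t)$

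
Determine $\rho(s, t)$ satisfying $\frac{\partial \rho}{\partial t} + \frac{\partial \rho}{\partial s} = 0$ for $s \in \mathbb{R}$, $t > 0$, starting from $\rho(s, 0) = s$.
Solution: By method of characteristics (waves move right with speed 1):
Along characteristics $s - t =$ const, $\rho$ is constant, so $\rho(s,t) = f(s - t)$ with $f = \rho( \cdot , 0)$.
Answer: $\rho(s, t) = s -  t$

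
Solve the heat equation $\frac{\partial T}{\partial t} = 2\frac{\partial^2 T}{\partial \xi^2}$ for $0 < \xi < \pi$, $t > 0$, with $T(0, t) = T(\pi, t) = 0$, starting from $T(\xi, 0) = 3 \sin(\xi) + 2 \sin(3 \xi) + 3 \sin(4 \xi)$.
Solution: Separating variables: $T = \sum c_n e^{-2n^2t} \sin(n\xi)$. From $T(\xi,0) = 3 \sin(\xi) + 2 \sin(3 \xi) + 3 \sin(4 \xi)$: $c_1=3, c_3=2, c_4=3$.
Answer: $T(\xi, t) = 3 e^{-2 t} \sin(\xi) + 2 e^{-18 t} \sin(3 \xi) + 3 e^{-32 t} \sin(4 \xi)$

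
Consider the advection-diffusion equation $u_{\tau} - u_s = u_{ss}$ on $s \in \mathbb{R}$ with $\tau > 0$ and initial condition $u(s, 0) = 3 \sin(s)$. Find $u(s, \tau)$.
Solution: Change to a moving frame: let $\eta = s + \tau$, $\sigma = \tau$ and write $u(s,\tau) = w(\eta,\sigma)$.
By the chain rule $u_{\tau} = w_{\sigma} + w_{\eta}$, $u_s = w_{\eta}$, $u_{ss} = w_{\eta\eta}$.
Then $u_{\tau} - u_s = w_{\sigma}$: the advection term cancels and the PDE becomes the heat equation $w_{\sigma} = w_{\eta\eta}$ on $\eta \in \mathbb{R}$.
Initial data: $w(\eta,0) = u(\eta,0) = 3 \sin(\eta)$.
On $\eta \in \mathbb{R}$ each mode satisfies $(\sin(n\eta))'' = -n^2 \sin(n\eta)$, so $e^{-n^2\sigma} \sin(n\eta)$ solves the heat equation; by superposition $w(\eta,\sigma) = \sum c_n e^{-n^2\sigma} \sin(n\eta)$.
Reading off the coefficients: $c_1=3$, so $w(\eta,\sigma) = 3 e^{-\sigma} \sin(\eta)$.
Substituting back $\eta = s + \tau$, $\sigma = \tau$: $u(s,\tau) = w(s + \tau, \tau)$.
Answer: $u(s, \tau) = 3 e^{-\tau} \sin(\tau + s)$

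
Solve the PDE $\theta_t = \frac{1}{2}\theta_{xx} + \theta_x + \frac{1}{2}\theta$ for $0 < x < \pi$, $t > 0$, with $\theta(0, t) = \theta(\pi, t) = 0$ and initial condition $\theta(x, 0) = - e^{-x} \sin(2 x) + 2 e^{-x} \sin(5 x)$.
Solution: Substitute $\theta = e^{-x}u$.
Then $\theta_x = e^{-x}(u_x - u)$, $\theta_{xx} = e^{-x}(u_{xx} - 2u_x + u)$, $\theta_t = e^{-x}u_t$; substituting and dividing by $e^{-x}$, the lower-order terms cancel: $u_t = \frac{1}{2}u_{xx}$ (standard heat equation).
Data for $u$: $u(x,0) = e^{x}\theta(x,0) = - \sin(2 x) + 2 \sin(5 x)$. The boundary conditions carry over: $u(0,t) = u(\pi,t) = 0$.
Separating variables: $u = \sum c_n e^{-n^2t/2} \sin(nx)$. From $u(x,0) = - \sin(2 x) + 2 \sin(5 x)$: $c_2=-1, c_5=2$.
So $u(x,t) = - e^{-2 t} \sin(2 x) + 2 e^{-25 t/2} \sin(5 x)$, and $\theta(x,t) = e^{-x}u(x,t)$.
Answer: $\theta(x, t) = - e^{-2 t} e^{-x} \sin(2 x) + 2 e^{-25 t/2} e^{-x} \sin(5 x)$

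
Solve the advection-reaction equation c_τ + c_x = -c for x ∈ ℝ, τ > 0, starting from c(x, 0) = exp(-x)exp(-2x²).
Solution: Substitute c = exp(-x)u, i.e. u = exp(x)c.
By the product rule, c_x = exp(-x)(u_x - u), c_τ = exp(-x)u_τ.
Substituting into the PDE and dividing by exp(-x): u_τ + (u_x - u) = -u.
The lower-order terms cancel, leaving the standard advection equation u_τ + u_x = 0.
Initial data for u: u(x,0) = exp(x)c(x,0) = exp(-2x²).
Solve for u:
  By method of characteristics (waves move right with speed 1):
  Along characteristics x - τ = const, u is constant, so u(x,τ) = f(x - τ) with f = u(·, 0).
Hence u(x,τ) = exp(-2(x - τ)²).
Transform back: c(x,τ) = exp(-x)u(x,τ).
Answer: c(x, τ) = exp(-x)exp(-2(x - τ)²)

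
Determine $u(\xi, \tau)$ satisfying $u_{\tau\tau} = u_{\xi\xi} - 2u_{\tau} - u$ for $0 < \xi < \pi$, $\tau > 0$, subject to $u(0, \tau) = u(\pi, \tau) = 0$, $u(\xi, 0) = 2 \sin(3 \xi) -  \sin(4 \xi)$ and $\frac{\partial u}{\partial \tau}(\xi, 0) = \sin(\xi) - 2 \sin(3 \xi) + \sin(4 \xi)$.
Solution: Substitute $u = e^{-\tau}w$.
Then $u_{\tau} = e^{-\tau}(w_{\tau} - w)$, $u_{\tau\tau} = e^{-\tau}(w_{\tau\tau} - 2w_{\tau} + w)$, $u_{\xi\xi} = e^{-\tau}w_{\xi\xi}$; substituting and dividing by $e^{-\tau}$, the lower-order terms cancel: $w_{\tau\tau} = w_{\xi\xi}$ (standard wave equation).
Data for $w$: $w(\xi,0) = u(\xi,0) = 2 \sin(3 \xi) - \sin(4 \xi)$; $w_{\tau}(\xi,0) = u_{\tau}(\xi,0) + u(\xi,0) = \sin(\xi)$. The boundary conditions carry over: $w(0,\tau) = w(\pi,\tau) = 0$.
Separating variables: $w = \sum [A_n \cos(\omega_n \tau) + B_n \sin(\omega_n \tau)] \sin(n\xi)$, $\omega_n = n$. From ICs ($B_n$ = velocity coefficient / $\omega_n$): $A_3=2, A_4=-1, B_1=1$.
So $w(\xi,\tau) = \sin(\xi) \sin(\tau) + 2 \sin(3 \xi) \cos(3 \tau) - \sin(4 \xi) \cos(4 \tau)$, and $u(\xi,\tau) = e^{-\tau}w(\xi,\tau)$.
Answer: $u(\xi, \tau) = e^{-\tau} \sin(\tau) \sin(\xi) + 2 e^{-\tau} \sin(3 \xi) \cos(3 \tau) -  e^{-\tau} \sin(4 \xi) \cos(4 \tau)$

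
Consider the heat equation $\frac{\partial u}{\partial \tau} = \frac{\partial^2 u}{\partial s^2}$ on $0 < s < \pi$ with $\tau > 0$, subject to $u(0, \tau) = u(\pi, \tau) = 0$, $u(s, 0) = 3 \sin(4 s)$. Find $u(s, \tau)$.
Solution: Separating variables: $u = \sum c_n e^{-n^2\tau} \sin(ns)$. From $u(s,0) = 3 \sin(4 s)$: $c_4=3$.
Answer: $u(s, \tau) = 3 e^{-16 \tau} \sin(4 s)$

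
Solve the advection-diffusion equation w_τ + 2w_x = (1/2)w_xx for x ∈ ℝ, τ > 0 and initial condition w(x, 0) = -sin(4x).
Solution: Moving frame: η = x - 2τ, σ = τ, w = u(η,σ), so w_τ = u_σ - 2u_η and w_xx = u_ηη.
Hence w_τ + 2w_x = u_σ and the PDE becomes the heat equation u_σ = (1/2)u_ηη on η ∈ ℝ.
Initial data: u(η,0) = w(η,0) = -sin(4η). Each mode sin(nη) decays as exp(-n²σ/2) on ℝ, so u(η,σ) = Σ c_n exp(-n²σ/2) sin(nη) with c_4=-1: u(η,σ) = -exp(-8σ)sin(4η).
Substituting back: w(x,τ) = u(x - 2τ, τ).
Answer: w(x, τ) = -exp(-8τ)sin(4x - 8τ)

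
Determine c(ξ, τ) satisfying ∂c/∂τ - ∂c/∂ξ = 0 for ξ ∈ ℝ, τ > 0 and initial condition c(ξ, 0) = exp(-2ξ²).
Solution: By method of characteristics (waves move left with speed 1):
Along characteristics ξ + τ = const, c is constant, so c(ξ,τ) = f(ξ + τ) with f = c(·, 0).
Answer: c(ξ, τ) = exp(-2(ξ + τ)²)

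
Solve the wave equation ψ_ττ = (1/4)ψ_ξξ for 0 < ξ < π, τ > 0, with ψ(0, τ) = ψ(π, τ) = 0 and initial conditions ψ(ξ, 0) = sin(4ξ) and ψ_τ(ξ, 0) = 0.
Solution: Separating variables: ψ = Σ [A_n cos(ω_n τ) + B_n sin(ω_n τ)] sin(nξ), ω_n = n/2. From ICs: A_4=1.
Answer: ψ(ξ, τ) = sin(4ξ)cos(2τ)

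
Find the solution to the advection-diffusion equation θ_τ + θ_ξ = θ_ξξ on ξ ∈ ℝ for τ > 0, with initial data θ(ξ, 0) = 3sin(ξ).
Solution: Change to a moving frame: let η = ξ - τ, σ = τ and write θ(ξ,τ) = u(η,σ).
By the chain rule θ_τ = u_σ - u_η, θ_ξ = u_η, θ_ξξ = u_ηη.
Then θ_τ + θ_ξ = u_σ: the advection term cancels and the PDE becomes the heat equation u_σ = u_ηη on η ∈ ℝ.
Initial data: u(η,0) = θ(η,0) = 3sin(η).
On η ∈ ℝ each mode satisfies (sin(nη))″ = -n² sin(nη), so exp(-n²σ) sin(nη) solves the heat equation; by superposition u(η,σ) = Σ c_n exp(-n²σ) sin(nη).
Reading off the coefficients: c_1=3, so u(η,σ) = 3exp(-σ)sin(η).
Substituting back η = ξ - τ, σ = τ: θ(ξ,τ) = u(ξ - τ, τ).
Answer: θ(ξ, τ) = 3exp(-τ)sin(ξ - τ)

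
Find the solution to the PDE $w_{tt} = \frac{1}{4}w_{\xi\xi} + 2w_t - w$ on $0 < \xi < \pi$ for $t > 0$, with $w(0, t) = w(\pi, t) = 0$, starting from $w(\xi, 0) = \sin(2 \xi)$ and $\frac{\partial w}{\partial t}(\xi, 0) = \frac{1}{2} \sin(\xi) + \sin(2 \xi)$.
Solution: Substitute $w = e^{t}u$.
Then $w_t = e^{t}(u_t + u)$, $w_{tt} = e^{t}(u_{tt} + 2u_t + u)$, $w_{\xi\xi} = e^{t}u_{\xi\xi}$; substituting and dividing by $e^{t}$, the lower-order terms cancel: $u_{tt} = \frac{1}{4}u_{\xi\xi}$ (standard wave equation).
Data for $u$: $u(\xi,0) = w(\xi,0) = \sin(2 \xi)$; $u_t(\xi,0) = w_t(\xi,0) - w(\xi,0) = \frac{1}{2} \sin(\xi)$. The boundary conditions carry over: $u(0,t) = u(\pi,t) = 0$.
Separating variables: $u = \sum [A_n \cos(\omega_n t) + B_n \sin(\omega_n t)] \sin(n\xi)$, $\omega_n = n/2$. From ICs ($B_n$ = velocity coefficient / $\omega_n$): $A_2=1, B_1=1$.
So $u(\xi,t) = \sin(t/2) \sin(\xi) + \sin(2 \xi) \cos(t)$, and $w(\xi,t) = e^{t}u(\xi,t)$.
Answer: $w(\xi, t) = e^{t} \sin(\xi) \sin(t/2) + e^{t} \sin(2 \xi) \cos(t)$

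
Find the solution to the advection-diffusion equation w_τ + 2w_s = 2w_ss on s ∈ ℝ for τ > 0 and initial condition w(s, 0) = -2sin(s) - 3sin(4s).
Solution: Moving frame: η = s - 2τ, σ = τ, w = u(η,σ), so w_τ = u_σ - 2u_η and w_ss = u_ηη.
Hence w_τ + 2w_s = u_σ and the PDE becomes the heat equation u_σ = 2u_ηη on η ∈ ℝ.
Initial data: u(η,0) = w(η,0) = -2sin(η) - 3sin(4η). Each mode sin(nη) decays as exp(-2n²σ) on ℝ, so u(η,σ) = Σ c_n exp(-2n²σ) sin(nη) with c_1=-2, c_4=-3: u(η,σ) = -2exp(-2σ)sin(η) - 3exp(-32σ)sin(4η).
Substituting back: w(s,τ) = u(s - 2τ, τ).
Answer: w(s, τ) = -2exp(-2τ)sin(s - 2τ) - 3exp(-32τ)sin(4s - 8τ)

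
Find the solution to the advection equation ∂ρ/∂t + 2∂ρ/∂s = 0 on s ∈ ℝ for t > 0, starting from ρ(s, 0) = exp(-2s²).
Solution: By characteristics (ds/dt = 2), ρ(s,t) = f(s - 2t) with f = ρ(·, 0).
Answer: ρ(s, t) = exp(-2(s - 2t)²)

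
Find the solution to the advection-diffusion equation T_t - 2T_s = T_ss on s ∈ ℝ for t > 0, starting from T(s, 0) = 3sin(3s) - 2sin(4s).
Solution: Change to a moving frame: let η = s + 2t, σ = t and write T(s,t) = u(η,σ).
By the chain rule T_t = u_σ + 2u_η, T_s = u_η, T_ss = u_ηη.
Then T_t - 2T_s = u_σ: the advection term cancels and the PDE becomes the heat equation u_σ = u_ηη on η ∈ ℝ.
Initial data: u(η,0) = T(η,0) = 3sin(3η) - 2sin(4η).
On η ∈ ℝ each mode satisfies (sin(nη))″ = -n² sin(nη), so exp(-n²σ) sin(nη) solves the heat equation; by superposition u(η,σ) = Σ c_n exp(-n²σ) sin(nη).
Reading off the coefficients: c_3=3, c_4=-2, so u(η,σ) = 3exp(-9σ)sin(3η) - 2exp(-16σ)sin(4η).
Substituting back η = s + 2t, σ = t: T(s,t) = u(s + 2t, t).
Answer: T(s, t) = 3exp(-9t)sin(3s + 6t) - 2exp(-16t)sin(4s + 8t)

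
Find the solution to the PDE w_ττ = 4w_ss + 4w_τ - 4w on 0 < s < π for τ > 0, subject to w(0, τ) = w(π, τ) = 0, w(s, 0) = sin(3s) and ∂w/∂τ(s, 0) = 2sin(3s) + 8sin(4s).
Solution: Substitute w = exp(2τ)u.
Then w_τ = exp(2τ)(u_τ + 2u), w_ττ = exp(2τ)(u_ττ + 4u_τ + 4u), w_ss = exp(2τ)u_ss; substituting and dividing by exp(2τ), the lower-order terms cancel: u_ττ = 4u_ss (standard wave equation).
Data for u: u(s,0) = w(s,0) = sin(3s); u_τ(s,0) = w_τ(s,0) - 2w(s,0) = 8sin(4s). The boundary conditions carry over: u(0,τ) = u(π,τ) = 0.
Separating variables: u = Σ [A_n cos(ω_n τ) + B_n sin(ω_n τ)] sin(ns), ω_n = 2n. From ICs (B_n = velocity coefficient / ω_n): A_3=1, B_4=1.
So u(s,τ) = sin(3s)cos(6τ) + sin(4s)sin(8τ), and w(s,τ) = exp(2τ)u(s,τ).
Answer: w(s, τ) = exp(2τ)sin(3s)cos(6τ) + exp(2τ)sin(4s)sin(8τ)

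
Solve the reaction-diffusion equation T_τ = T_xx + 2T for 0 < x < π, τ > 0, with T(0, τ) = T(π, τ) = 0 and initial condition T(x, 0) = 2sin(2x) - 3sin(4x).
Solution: Substitute T = exp(2τ)u, i.e. u = exp(-2τ)T.
By the product rule, T_τ = exp(2τ)(u_τ + 2u), T_xx = exp(2τ)u_xx.
Substituting into the PDE and dividing by exp(2τ): u_τ + 2u = u_xx + 2u.
The lower-order terms cancel, leaving the standard heat equation u_τ = u_xx.
Initial data for u: u(x,0) = T(x,0) = 2sin(2x) - 3sin(4x). The boundary conditions carry over: u(0,τ) = u(π,τ) = 0.
Solve for u:
  Using separation of variables u = X(x)G(τ):
  Eigenfunctions: sin(nx), n = 1, 2, 3, ...
  General solution: u(x, τ) = Σ c_n sin(nx) exp(-n² τ)
  Matching u(x,0) = 2sin(2x) - 3sin(4x) term by term: c_2=2, c_4=-3.
Hence u(x,τ) = 2exp(-4τ)sin(2x) - 3exp(-16τ)sin(4x).
Transform back: T(x,τ) = exp(2τ)u(x,τ).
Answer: T(x, τ) = 2exp(-2τ)sin(2x) - 3exp(-14τ)sin(4x)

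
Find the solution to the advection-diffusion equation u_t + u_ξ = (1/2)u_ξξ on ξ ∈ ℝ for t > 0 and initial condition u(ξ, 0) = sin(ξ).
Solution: Moving frame: η = ξ - t, σ = t, u = w(η,σ), so u_t = w_σ - w_η and u_ξξ = w_ηη.
Hence u_t + u_ξ = w_σ and the PDE becomes the heat equation w_σ = (1/2)w_ηη on η ∈ ℝ.
Initial data: w(η,0) = u(η,0) = sin(η). Each mode sin(nη) decays as exp(-n²σ/2) on ℝ, so w(η,σ) = Σ c_n exp(-n²σ/2) sin(nη) with c_1=1: w(η,σ) = exp(-σ/2)sin(η).
Substituting back: u(ξ,t) = w(ξ - t, t).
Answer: u(ξ, t) = -exp(-t/2)sin(t - ξ)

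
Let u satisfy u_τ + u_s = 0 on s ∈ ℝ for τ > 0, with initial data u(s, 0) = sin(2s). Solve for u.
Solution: By characteristics (ds/dτ = 1), u(s,τ) = f(s - τ) with f = u(·, 0).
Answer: u(s, τ) = sin(2s - 2τ)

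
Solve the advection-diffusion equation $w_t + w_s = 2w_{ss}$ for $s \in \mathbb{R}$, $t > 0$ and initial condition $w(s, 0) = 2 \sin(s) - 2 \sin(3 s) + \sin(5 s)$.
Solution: Change to a moving frame: let $\eta = s - t$, $\sigma = t$ and write $w(s,t) = u(\eta,\sigma)$.
By the chain rule $w_t = u_{\sigma} - u_{\eta}$, $w_s = u_{\eta}$, $w_{ss} = u_{\eta\eta}$.
Then $w_t + w_s = u_{\sigma}$: the advection term cancels and the PDE becomes the heat equation $u_{\sigma} = 2u_{\eta\eta}$ on $\eta \in \mathbb{R}$.
Initial data: $u(\eta,0) = w(\eta,0) = 2 \sin(\eta) - 2 \sin(3 \eta) + \sin(5 \eta)$.
On $\eta \in \mathbb{R}$ each mode satisfies $(\sin(n\eta))'' = -n^2 \sin(n\eta)$, so $e^{-2n^2\sigma} \sin(n\eta)$ solves the heat equation; by superposition $u(\eta,\sigma) = \sum c_n e^{-2n^2\sigma} \sin(n\eta)$.
Reading off the coefficients: $c_1=2, c_3=-2, c_5=1$, so $u(\eta,\sigma) = 2 e^{-2 \sigma} \sin(\eta) - 2 e^{-18 \sigma} \sin(3 \eta) + e^{-50 \sigma} \sin(5 \eta)$.
Substituting back $\eta = s - t$, $\sigma = t$: $w(s,t) = u(s - t, t)$.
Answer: $w(s, t) = 2 e^{-2 t} \sin(s - t) - 2 e^{-18 t} \sin(3 s - 3 t) + e^{-50 t} \sin(5 s - 5 t)$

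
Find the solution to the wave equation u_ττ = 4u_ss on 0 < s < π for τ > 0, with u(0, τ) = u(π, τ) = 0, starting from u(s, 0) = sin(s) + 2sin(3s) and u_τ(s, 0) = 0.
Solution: Using separation of variables u = X(s)T(τ):
Eigenfunctions: sin(ns), n = 1, 2, 3, ...
General solution: u(s, τ) = Σ [A_n cos(2n τ) + B_n sin(2n τ)] sin(ns)
From u(s,0) = sin(s) + 2sin(3s): A_1=1, A_3=2. From u_τ(s,0) = 0: all B_n = 0.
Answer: u(s, τ) = sin(s)cos(2τ) + 2sin(3s)cos(6τ)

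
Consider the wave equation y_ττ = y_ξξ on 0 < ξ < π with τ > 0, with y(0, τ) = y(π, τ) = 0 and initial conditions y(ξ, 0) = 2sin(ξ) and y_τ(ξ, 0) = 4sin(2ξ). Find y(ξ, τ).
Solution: Separating variables: y = Σ [A_n cos(ω_n τ) + B_n sin(ω_n τ)] sin(nξ), ω_n = n. From ICs (B_n = velocity coefficient / ω_n): A_1=2, B_2=2.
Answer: y(ξ, τ) = 2sin(ξ)cos(τ) + 2sin(2ξ)sin(2τ)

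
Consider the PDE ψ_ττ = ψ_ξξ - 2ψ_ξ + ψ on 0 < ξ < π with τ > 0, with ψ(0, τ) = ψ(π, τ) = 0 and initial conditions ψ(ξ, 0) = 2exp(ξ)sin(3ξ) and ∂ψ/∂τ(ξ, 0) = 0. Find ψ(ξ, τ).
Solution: Substitute ψ = exp(ξ)u, i.e. u = exp(-ξ)ψ.
By the product rule, ψ_ξ = exp(ξ)(u_ξ + u), ψ_ξξ = exp(ξ)(u_ξξ + 2u_ξ + u), ψ_ττ = exp(ξ)u_ττ.
Substituting into the PDE and dividing by exp(ξ): u_ττ = (u_ξξ + 2u_ξ + u) - 2(u_ξ + u) + u.
The lower-order terms cancel, leaving the standard wave equation u_ττ = u_ξξ.
Initial data for u: u(ξ,0) = exp(-ξ)ψ(ξ,0) = 2sin(3ξ); u_τ(ξ,0) = exp(-ξ)ψ_τ(ξ,0) = 0. The boundary conditions carry over: u(0,τ) = u(π,τ) = 0.
Solve for u:
  Using separation of variables u = X(ξ)T(τ):
  Eigenfunctions: sin(nξ), n = 1, 2, 3, ...
  General solution: u(ξ, τ) = Σ [A_n cos(n τ) + B_n sin(n τ)] sin(nξ)
  From u(ξ,0) = 2sin(3ξ): A_3=2. From u_τ(ξ,0) = 0: all B_n = 0.
Hence u(ξ,τ) = 2sin(3ξ)cos(3τ).
Transform back: ψ(ξ,τ) = exp(ξ)u(ξ,τ).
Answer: ψ(ξ, τ) = 2exp(ξ)sin(3ξ)cos(3τ)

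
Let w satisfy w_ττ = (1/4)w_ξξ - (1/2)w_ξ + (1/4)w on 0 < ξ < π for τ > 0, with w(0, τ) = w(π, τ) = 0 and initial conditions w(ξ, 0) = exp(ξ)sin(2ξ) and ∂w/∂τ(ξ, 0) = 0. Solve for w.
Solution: Substitute w = exp(ξ)u.
Then w_ξ = exp(ξ)(u_ξ + u), w_ξξ = exp(ξ)(u_ξξ + 2u_ξ + u), w_ττ = exp(ξ)u_ττ; substituting and dividing by exp(ξ), the lower-order terms cancel: u_ττ = (1/4)u_ξξ (standard wave equation).
Data for u: u(ξ,0) = exp(-ξ)w(ξ,0) = sin(2ξ); u_τ(ξ,0) = exp(-ξ)w_τ(ξ,0) = 0. The boundary conditions carry over: u(0,τ) = u(π,τ) = 0.
Separating variables: u = Σ [A_n cos(ω_n τ) + B_n sin(ω_n τ)] sin(nξ), ω_n = n/2. From ICs: A_2=1.
So u(ξ,τ) = sin(2ξ)cos(τ), and w(ξ,τ) = exp(ξ)u(ξ,τ).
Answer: w(ξ, τ) = exp(ξ)sin(2ξ)cos(τ)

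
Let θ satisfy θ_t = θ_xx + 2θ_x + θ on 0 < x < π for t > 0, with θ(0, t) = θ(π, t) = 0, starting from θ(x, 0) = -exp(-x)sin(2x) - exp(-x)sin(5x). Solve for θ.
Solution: Substitute θ = exp(-x)u, i.e. u = exp(x)θ.
By the product rule, θ_x = exp(-x)(u_x - u), θ_xx = exp(-x)(u_xx - 2u_x + u), θ_t = exp(-x)u_t.
Substituting into the PDE and dividing by exp(-x): u_t = (u_xx - 2u_x + u) + 2(u_x - u) + u.
The lower-order terms cancel, leaving the standard heat equation u_t = u_xx.
Initial data for u: u(x,0) = exp(x)θ(x,0) = -sin(2x) - sin(5x). The boundary conditions carry over: u(0,t) = u(π,t) = 0.
Solve for u:
  Using separation of variables u = X(x)G(t):
  Eigenfunctions: sin(nx), n = 1, 2, 3, ...
  General solution: u(x, t) = Σ c_n sin(nx) exp(-n² t)
  Matching u(x,0) = -sin(2x) - sin(5x) term by term: c_2=-1, c_5=-1.
Hence u(x,t) = -exp(-4t)sin(2x) - exp(-25t)sin(5x).
Transform back: θ(x,t) = exp(-x)u(x,t).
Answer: θ(x, t) = -exp(-4t)exp(-x)sin(2x) - exp(-25t)exp(-x)sin(5x)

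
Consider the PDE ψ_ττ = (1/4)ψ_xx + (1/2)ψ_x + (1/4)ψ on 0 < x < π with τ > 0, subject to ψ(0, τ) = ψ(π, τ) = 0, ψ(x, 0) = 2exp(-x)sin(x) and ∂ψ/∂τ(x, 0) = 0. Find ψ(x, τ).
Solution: Substitute ψ = exp(-x)u.
Then ψ_x = exp(-x)(u_x - u), ψ_xx = exp(-x)(u_xx - 2u_x + u), ψ_ττ = exp(-x)u_ττ; substituting and dividing by exp(-x), the lower-order terms cancel: u_ττ = (1/4)u_xx (standard wave equation).
Data for u: u(x,0) = exp(x)ψ(x,0) = 2sin(x); u_τ(x,0) = exp(x)ψ_τ(x,0) = 0. The boundary conditions carry over: u(0,τ) = u(π,τ) = 0.
Separating variables: u = Σ [A_n cos(ω_n τ) + B_n sin(ω_n τ)] sin(nx), ω_n = n/2. From ICs: A_1=2.
So u(x,τ) = 2sin(x)cos(τ/2), and ψ(x,τ) = exp(-x)u(x,τ).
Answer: ψ(x, τ) = 2exp(-x)sin(x)cos(τ/2)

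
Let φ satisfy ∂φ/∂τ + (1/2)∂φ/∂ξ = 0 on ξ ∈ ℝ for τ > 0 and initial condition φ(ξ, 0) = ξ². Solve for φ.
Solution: By characteristics (dξ/dτ = 1/2), φ(ξ,τ) = f(ξ - (1/2)τ) with f = φ(·, 0).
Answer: φ(ξ, τ) = ξ² - ξτ + (1/4)τ²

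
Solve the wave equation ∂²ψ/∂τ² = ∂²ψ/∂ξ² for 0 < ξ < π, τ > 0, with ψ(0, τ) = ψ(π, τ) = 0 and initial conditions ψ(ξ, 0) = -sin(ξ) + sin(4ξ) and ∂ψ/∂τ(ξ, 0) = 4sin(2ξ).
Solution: Using separation of variables ψ = X(ξ)T(τ):
Eigenfunctions: sin(nξ), n = 1, 2, 3, ...
General solution: ψ(ξ, τ) = Σ [A_n cos(n τ) + B_n sin(n τ)] sin(nξ)
From ψ(ξ,0) = -sin(ξ) + sin(4ξ): A_1=-1, A_4=1. From ψ_τ(ξ,0) = 4sin(2ξ), using ψ_τ(ξ,0) = Σ ω_n B_n sin(nξ) with ω_n = n: B_2 = 4/2 = 2.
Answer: ψ(ξ, τ) = -sin(ξ)cos(τ) + 2sin(2ξ)sin(2τ) + sin(4ξ)cos(4τ)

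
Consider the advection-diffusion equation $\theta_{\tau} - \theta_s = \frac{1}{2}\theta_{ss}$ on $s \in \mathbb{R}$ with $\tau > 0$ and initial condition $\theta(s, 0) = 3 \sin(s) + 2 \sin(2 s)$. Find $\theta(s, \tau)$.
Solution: Moving frame: $\eta = s + \tau$, $\sigma = \tau$, $\theta = u(\eta,\sigma)$, so $\theta_{\tau} = u_{\sigma} + u_{\eta}$ and $\theta_{ss} = u_{\eta\eta}$.
Hence $\theta_{\tau} - \theta_s = u_{\sigma}$ and the PDE becomes the heat equation $u_{\sigma} = \frac{1}{2}u_{\eta\eta}$ on $\eta \in \mathbb{R}$.
Initial data: $u(\eta,0) = \theta(\eta,0) = 3 \sin(\eta) + 2 \sin(2 \eta)$. Each mode $\sin(n\eta)$ decays as $e^{-n^2\sigma/2}$ on $\mathbb{R}$, so $u(\eta,\sigma) = \sum c_n e^{-n^2\sigma/2} \sin(n\eta)$ with $c_1=3, c_2=2$: $u(\eta,\sigma) = 2 e^{-2 \sigma} \sin(2 \eta) + 3 e^{-\sigma/2} \sin(\eta)$.
Substituting back: $\theta(s,\tau) = u(s + \tau, \tau)$.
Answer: $\theta(s, \tau) = 2 e^{-2 \tau} \sin(2 \tau + 2 s) + 3 e^{-\tau/2} \sin(\tau + s)$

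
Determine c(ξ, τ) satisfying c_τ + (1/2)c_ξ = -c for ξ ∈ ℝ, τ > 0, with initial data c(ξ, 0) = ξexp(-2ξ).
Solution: Substitute c = exp(-2ξ)u, i.e. u = exp(2ξ)c.
By the product rule, c_ξ = exp(-2ξ)(u_ξ - 2u), c_τ = exp(-2ξ)u_τ.
Substituting into the PDE and dividing by exp(-2ξ): u_τ + (1/2)(u_ξ - 2u) = -u.
The lower-order terms cancel, leaving the standard advection equation u_τ + (1/2)u_ξ = 0.
Initial data for u: u(ξ,0) = exp(2ξ)c(ξ,0) = ξ.
Solve for u:
  By method of characteristics (waves move right with speed 1/2):
  Along characteristics ξ - (1/2)τ = const, u is constant, so u(ξ,τ) = f(ξ - (1/2)τ) with f = u(·, 0).
Hence u(ξ,τ) = ξ - (1/2)τ.
Transform back: c(ξ,τ) = exp(-2ξ)u(ξ,τ).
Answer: c(ξ, τ) = ξexp(-2ξ) - (1/2)τexp(-2ξ)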